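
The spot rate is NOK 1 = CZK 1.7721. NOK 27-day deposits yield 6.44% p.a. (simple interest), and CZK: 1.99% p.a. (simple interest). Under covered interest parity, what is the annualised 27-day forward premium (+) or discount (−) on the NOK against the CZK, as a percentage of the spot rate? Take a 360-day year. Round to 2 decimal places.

T = 27/360 years.
No-arbitrage forward: 1.7721 × 1.0014925 / 1.004830 = 1.7662140 CZK/NOK.
Annualised premium = (F − S)/S × (1/T) = (1.7662140 − 1.7721)/1.7721 ÷ (27/360) = -4.43%.

-4.43%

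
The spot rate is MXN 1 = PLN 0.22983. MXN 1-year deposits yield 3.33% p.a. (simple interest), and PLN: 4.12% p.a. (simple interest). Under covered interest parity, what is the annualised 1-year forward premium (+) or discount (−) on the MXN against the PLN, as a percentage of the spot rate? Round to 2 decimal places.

T = 1 year.
No-arbitrage forward: 0.22983 × 1.041200 / 1.033300 = 0.23158714 PLN/MXN.
Annualised premium = (F − S)/S × (1/T) = (0.23158714 − 0.22983)/0.22983 ÷ 1 = 0.76%.

+0.76%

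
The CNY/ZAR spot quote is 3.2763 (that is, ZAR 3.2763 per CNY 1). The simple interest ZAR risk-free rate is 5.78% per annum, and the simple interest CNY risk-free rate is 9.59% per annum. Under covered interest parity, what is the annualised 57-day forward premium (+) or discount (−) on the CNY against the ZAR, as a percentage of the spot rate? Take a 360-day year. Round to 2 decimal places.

-3.75%

T = 57/360 years.
CIP forward (ZAR per CNY) = 3.2763 × 1.0091517/1.0151842 = 3.2568313.
(F − S)/S ÷ T = (3.2568313 − 3.2763)/3.2763/(57/360) = -0.037530 → -3.75%.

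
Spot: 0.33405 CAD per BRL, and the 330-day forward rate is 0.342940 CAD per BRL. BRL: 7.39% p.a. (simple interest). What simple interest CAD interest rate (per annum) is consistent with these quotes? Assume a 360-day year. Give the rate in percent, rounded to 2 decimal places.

T = 330/360 years.
By CIP, F/S equals the CAD-to-BRL growth ratio: 0.34294/0.33405 = 1.0266128.
The BRL side grows by 1 + 0.0739×330/360 = 1.0677417.
That pins the CAD growth at 1.0961573.
r = (1.0961573 − 1)/(330/360) = 0.104899 → 10.49%.

10.49%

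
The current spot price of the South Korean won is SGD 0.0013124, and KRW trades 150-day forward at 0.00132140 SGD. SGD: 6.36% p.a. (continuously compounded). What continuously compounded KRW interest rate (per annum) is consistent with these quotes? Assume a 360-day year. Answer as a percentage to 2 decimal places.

T = 150/360 years.
CIP gives F = S · g_SGD/g_KRW, so g_SGD/g_KRW = 0.0013214/0.0013124 = 1.0068577.
SGD growth factor: e^(0.0636×150/360) = 1.0268542.
Hence g_KRW = 1.0198603.
r = ln(1.0198603)/(150/360) = 0.047198 → 4.72%.

4.72%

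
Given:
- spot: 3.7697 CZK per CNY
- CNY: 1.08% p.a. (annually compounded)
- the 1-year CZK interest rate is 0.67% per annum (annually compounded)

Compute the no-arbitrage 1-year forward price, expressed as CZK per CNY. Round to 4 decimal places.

T = 1 year.
Growth of 1 CZK over T: (1 + 0.0067)^1 = 1.006700.
CNY growth factor: (1 + 0.0108)^1 = 1.010800.
Forward (CZK per CNY) = 3.7697 × 1.006700 / 1.010800 = 3.754409.

3.7544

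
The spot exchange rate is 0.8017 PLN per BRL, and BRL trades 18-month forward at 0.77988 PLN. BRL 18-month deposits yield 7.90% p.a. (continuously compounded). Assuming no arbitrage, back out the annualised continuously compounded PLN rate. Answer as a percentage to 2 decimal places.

6.06%

T = 18/12 years.
F/S = 0.77988/0.8017 = 0.9727828 = (growth of PLN) / (growth of BRL).
The BRL side grows by e^(0.0790×18/12) = 1.1258069.
So the PLN growth factor = 1.0951656.
Take logs: ln 1.0951656 / (18/12) = 0.060604, so 6.06%.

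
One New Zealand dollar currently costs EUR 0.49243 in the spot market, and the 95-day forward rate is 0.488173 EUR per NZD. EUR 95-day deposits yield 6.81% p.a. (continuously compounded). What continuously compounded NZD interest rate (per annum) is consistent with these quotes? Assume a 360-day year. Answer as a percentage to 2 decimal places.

T = 95/360 years.
CIP gives F = S · g_EUR/g_NZD, so g_EUR/g_NZD = 0.488173/0.49243 = 0.9913551.
EUR growth factor: e^(0.0681×95/360) = 1.0181333.
So the NZD growth factor = 1.0270117.
r = ln(1.0270117)/(95/360) = 0.101002 → 10.10%.

10.10%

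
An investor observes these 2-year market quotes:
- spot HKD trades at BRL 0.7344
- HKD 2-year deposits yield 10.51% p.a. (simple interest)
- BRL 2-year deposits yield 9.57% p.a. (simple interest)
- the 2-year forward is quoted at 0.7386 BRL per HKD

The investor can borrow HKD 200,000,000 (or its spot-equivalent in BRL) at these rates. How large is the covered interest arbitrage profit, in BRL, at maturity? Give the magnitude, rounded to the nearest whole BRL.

T = 2 years.
Invest the HKD and cover forward: 200,000,000 × 1.210200 × 0.7386 = BRL 178,770,744.00.
Convert at spot and invest in BRL: 200,000,000 × 0.7344 × 1.191400 = BRL 174,992,832.00.
The quoted forward overvalues HKD, so borrow BRL, buy HKD at spot, deposit the HKD at 10.51%, and sell the proceeds forward at 0.7386.
The gap between the two covered legs is BRL 3,777,912.

BRL 3,777,912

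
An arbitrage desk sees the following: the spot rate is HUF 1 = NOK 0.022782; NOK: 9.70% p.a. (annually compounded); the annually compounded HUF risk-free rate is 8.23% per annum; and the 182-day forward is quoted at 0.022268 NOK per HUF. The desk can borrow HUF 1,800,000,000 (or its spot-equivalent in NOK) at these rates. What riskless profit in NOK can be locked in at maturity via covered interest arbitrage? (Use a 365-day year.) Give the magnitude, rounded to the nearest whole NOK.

T = 182/365 years.
Route A — deposit HUF, sell forward: 1,800,000,000 × 1.0402237798 × 0.022268 = NOK 41,694,665.63.
Route B — convert at spot, deposit NOK: 1,800,000,000 × 0.022782 × 1.047244857 = NOK 42,944,998.20.
The quoted forward undervalues HUF, so borrow HUF, convert to NOK at spot, deposit the NOK at 9.70%, and buy HUF forward at 0.022268 to cover the loan.
Arbitrage profit = |41,694,665.63 − 42,944,998.20| = NOK 1,250,333.

NOK 1,250,333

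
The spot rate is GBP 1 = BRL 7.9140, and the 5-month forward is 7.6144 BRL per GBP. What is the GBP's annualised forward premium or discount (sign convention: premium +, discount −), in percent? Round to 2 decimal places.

T = 5/12 years.
GBP trades forward at -3.78570% vs spot over the period.
×(1/T) gives -9.09% p.a.

-9.09%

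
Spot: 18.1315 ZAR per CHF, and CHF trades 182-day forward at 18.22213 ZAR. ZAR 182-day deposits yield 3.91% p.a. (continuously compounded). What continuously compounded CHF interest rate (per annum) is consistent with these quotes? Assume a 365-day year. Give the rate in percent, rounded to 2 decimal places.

2.91%

T = 182/365 years.
F/S = 18.22213/18.1315 = 1.0049985 = (growth of ZAR) / (growth of CHF).
ZAR growth factor: e^(0.0391×182/365) = 1.0196877.
Hence g_CHF = 1.0146161.
r = ln(1.0146161)/(182/365) = 0.029100 → 2.91%.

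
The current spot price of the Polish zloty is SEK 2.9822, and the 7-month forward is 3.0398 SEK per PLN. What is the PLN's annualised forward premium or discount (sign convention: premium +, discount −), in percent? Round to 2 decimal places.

T = 7/12 years.
PLN trades forward at +1.93146% vs spot over the period.
Per annum: 0.0193146 / (7/12) = 0.033111 = 3.31%.

+3.31%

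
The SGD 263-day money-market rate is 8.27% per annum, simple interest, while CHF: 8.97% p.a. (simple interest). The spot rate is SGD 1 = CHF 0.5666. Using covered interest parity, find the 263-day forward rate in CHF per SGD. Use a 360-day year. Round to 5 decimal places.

T = 263/360 years.
Growth of 1 CHF over T: 1 + 0.0897×263/360 = 1.0655308.
Growth of 1 SGD over T: 1 + 0.0827×263/360 = 1.0604169.
So F = 0.5666 × 1.0655308 / 1.0604169 = 0.5693324 (CHF/SGD).

0.56933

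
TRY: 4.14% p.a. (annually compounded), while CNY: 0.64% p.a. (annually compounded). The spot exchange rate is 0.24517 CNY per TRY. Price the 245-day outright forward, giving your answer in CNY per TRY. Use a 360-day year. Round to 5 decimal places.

T = 245/360 years.
CNY growth factor: (1 + 0.0064)^(245/360) = 1.0043511.
Growth of 1 TRY over T: (1 + 0.0414)^(245/360) = 1.027992.
Forward (CNY per TRY) = 0.24517 × 1.0043511 / 1.027992 = 0.2395318.

0.23953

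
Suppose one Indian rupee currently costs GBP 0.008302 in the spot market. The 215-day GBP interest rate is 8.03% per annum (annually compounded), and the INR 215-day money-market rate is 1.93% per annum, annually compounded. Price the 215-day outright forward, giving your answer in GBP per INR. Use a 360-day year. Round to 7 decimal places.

T = 215/360 years.
GBP accumulates by (1 + 0.0803)^(215/360) = 1.0472092.
INR growth factor: (1 + 0.0193)^(215/360) = 1.011482.
Forward (GBP per INR) = 0.008302 × 1.0472092 / 1.011482 = 0.008595240.

0.0085952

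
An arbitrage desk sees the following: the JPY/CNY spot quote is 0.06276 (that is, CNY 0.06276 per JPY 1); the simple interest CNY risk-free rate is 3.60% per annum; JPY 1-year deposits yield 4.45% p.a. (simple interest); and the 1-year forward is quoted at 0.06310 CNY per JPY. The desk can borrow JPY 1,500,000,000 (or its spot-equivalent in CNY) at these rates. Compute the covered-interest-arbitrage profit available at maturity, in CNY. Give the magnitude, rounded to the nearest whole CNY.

T = 1 year.
Route A — deposit JPY, sell forward: 1,500,000,000 × 1.044500 × 0.06310 = CNY 98,861,925.00.
Route B — convert at spot, deposit CNY: 1,500,000,000 × 0.06276 × 1.036000 = CNY 97,529,040.00.
The quoted forward overvalues JPY, so borrow CNY, buy JPY at spot, deposit the JPY at 4.45%, and sell the proceeds forward at 0.06310.
The gap between the two covered legs is CNY 1,332,885.

CNY 1,332,885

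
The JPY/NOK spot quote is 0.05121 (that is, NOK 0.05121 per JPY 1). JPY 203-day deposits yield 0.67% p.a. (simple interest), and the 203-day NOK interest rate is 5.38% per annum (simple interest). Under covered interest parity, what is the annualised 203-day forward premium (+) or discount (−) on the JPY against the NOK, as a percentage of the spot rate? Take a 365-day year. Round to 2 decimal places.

T = 203/365 years.
F = S · g_NOK/g_JPY = 0.05121 × 1.0299216/1.0037263 = 0.05254648.
Annualised premium = (F − S)/S × (1/T) = (0.05254648 − 0.05121)/0.05121 ÷ (203/365) = 4.69%.

+4.69%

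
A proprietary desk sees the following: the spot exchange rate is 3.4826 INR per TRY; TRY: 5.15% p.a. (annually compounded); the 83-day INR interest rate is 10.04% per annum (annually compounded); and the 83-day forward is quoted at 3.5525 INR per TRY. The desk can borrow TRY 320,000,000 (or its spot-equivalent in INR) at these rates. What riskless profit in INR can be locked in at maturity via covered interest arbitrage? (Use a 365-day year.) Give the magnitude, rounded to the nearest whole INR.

INR 10,912,754

T = 83/365 years.
Invest the TRY and cover forward: 320,000,000 × 1.011484820985 × 3.5525 = INR 1,149,855,944.50.
Convert at spot and invest in INR: 320,000,000 × 3.4826 × 1.021994334931 = INR 1,138,943,190.67.
The quoted forward overvalues TRY, so borrow INR, buy TRY at spot, deposit the TRY at 5.15%, and sell the proceeds forward at 3.5525.
The gap between the two covered legs is INR 10,912,754.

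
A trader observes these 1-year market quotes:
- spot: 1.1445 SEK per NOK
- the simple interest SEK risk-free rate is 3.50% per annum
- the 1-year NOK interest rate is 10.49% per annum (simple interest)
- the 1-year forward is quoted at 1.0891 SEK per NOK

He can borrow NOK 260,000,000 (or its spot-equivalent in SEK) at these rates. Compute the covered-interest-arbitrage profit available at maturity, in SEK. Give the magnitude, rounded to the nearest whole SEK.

SEK 4,885,163

T = 1 year.
Invest the NOK and cover forward: 260,000,000 × 1.104900 × 1.0891 = SEK 312,870,113.40.
Convert at spot and invest in SEK: 260,000,000 × 1.1445 × 1.035000 = SEK 307,984,950.00.
The quoted forward overvalues NOK, so borrow SEK, buy NOK at spot, deposit the NOK at 10.49%, and sell the proceeds forward at 1.0891.
The gap between the two covered legs is SEK 4,885,163.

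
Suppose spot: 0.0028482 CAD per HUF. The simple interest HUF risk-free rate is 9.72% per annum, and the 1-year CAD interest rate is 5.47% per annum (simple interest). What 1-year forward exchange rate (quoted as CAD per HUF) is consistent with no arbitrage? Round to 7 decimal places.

0.0027379

T = 1 year.
CAD accumulates by 1 + 0.0547×1 = 1.054700.
Growth of 1 HUF over T: 1 + 0.0972×1 = 1.097200.
Forward (CAD per HUF) = 0.0028482 × 1.054700 / 1.097200 = 0.002737875.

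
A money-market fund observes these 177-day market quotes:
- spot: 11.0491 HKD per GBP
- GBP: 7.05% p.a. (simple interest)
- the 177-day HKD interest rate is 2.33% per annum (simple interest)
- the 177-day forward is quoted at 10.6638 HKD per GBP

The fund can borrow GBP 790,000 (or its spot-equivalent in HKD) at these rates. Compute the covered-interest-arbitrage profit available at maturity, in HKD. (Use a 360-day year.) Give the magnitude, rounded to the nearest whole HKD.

HKD 112,372

T = 177/360 years.
Route A — deposit GBP, sell forward: 790,000 × 1.0346625 × 10.6638 = HKD 8,716,412.83.
Route B — convert at spot, deposit HKD: 790,000 × 11.0491 × 1.011455833 = HKD 8,828,784.55.
The quoted forward undervalues GBP, so borrow GBP, convert to HKD at spot, deposit the HKD at 2.33%, and buy GBP forward at 10.6638 to cover the loan.
Profit = 8,828,784.55 − 8,716,412.83 = HKD 112,372.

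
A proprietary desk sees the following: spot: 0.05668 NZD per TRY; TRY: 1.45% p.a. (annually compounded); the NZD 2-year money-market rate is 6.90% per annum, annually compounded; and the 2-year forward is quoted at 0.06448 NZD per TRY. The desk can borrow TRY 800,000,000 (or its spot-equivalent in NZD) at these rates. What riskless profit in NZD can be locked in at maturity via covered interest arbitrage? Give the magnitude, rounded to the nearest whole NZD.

T = 2 years.
Keep in TRY, deliver into the forward: 800,000,000·1.02921025·0.06448 = NZD 53,090,781.54.
Swap to NZD now, deposit: 800,000,000·0.05668·1.142761 = NZD 51,817,354.78.
The quoted forward overvalues TRY, so borrow NZD, buy TRY at spot, deposit the TRY at 1.45%, and sell the proceeds forward at 0.06448.
Profit = 53,090,781.54 − 51,817,354.78 = NZD 1,273,427.

NZD 1,273,427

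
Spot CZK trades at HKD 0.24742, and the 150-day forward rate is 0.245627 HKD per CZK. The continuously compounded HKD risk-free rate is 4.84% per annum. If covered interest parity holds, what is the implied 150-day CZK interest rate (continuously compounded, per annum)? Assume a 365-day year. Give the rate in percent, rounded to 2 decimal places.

6.61%

T = 150/365 years.
F/S = 0.245627/0.24742 = 0.9927532 = (growth of HKD) / (growth of CZK).
HKD growth factor: e^(0.0484×150/365) = 1.0200895.
So the CZK growth factor = 1.0275358.
Take logs: ln 1.0275358 / (150/365) = 0.066098, so 6.61%.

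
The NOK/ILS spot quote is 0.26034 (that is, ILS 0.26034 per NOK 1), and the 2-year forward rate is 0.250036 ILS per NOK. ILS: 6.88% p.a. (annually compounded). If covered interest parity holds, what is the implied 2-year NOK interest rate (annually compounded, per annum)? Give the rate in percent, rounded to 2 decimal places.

T = 2 years.
F/S = 0.250036/0.26034 = 0.9604210 = (growth of ILS) / (growth of NOK).
The ILS side grows by (1 + 0.0688)^2 = 1.1423334.
Hence g_NOK = 1.189409.
r = 1.189409^(1/2) − 1 = 0.090600 → 9.06%.

9.06%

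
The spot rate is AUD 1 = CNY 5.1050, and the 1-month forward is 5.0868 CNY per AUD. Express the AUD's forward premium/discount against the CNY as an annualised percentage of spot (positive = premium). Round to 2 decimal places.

T = 1/12 years.
Period premium: (5.0868 − 5.105)/5.105 = -0.0035651.
Annualise by dividing by T: -0.0035651 / (1/12) = -0.042781 → -4.28%.

-4.28%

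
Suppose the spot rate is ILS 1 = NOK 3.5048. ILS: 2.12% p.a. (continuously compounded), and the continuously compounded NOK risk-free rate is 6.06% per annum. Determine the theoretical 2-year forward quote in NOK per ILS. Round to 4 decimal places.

3.7922

T = 2 years.
NOK accumulates by e^(0.0606×2) = 1.1288507.
ILS accumulates by e^(0.0212×2) = 1.0433117.
Forward (NOK per ILS) = 3.5048 × 1.1288507 / 1.0433117 = 3.792151.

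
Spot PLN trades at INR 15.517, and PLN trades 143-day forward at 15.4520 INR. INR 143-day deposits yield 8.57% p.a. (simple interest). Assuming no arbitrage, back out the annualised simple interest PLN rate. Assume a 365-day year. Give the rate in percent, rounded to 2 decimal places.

9.68%

T = 143/365 years.
By CIP, F/S equals the INR-to-PLN growth ratio: 15.452/15.517 = 0.9958110.
INR growth factor: 1 + 0.0857×143/365 = 1.0335756.
So the PLN growth factor = 1.0379235.
r = (1.0379235 − 1)/(143/365) = 0.096798 → 9.68%.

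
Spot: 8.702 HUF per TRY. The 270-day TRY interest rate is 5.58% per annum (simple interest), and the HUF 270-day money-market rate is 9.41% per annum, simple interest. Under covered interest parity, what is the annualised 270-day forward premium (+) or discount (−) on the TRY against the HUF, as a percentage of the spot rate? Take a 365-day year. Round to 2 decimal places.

T = 270/365 years.
F = S · g_HUF/g_TRY = 8.702 × 1.0696082/1.0412767 = 8.938768.
Annualised premium = (F − S)/S × (1/T) = (8.938768 − 8.702)/8.702 ÷ (270/365) = 3.68%.

+3.68%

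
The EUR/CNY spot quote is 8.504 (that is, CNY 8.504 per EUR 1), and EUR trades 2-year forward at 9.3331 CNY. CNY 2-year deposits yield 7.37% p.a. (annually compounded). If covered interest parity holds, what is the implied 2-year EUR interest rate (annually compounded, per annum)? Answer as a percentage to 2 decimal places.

T = 2 years.
CIP gives F = S · g_CNY/g_EUR, so g_CNY/g_EUR = 9.3331/8.504 = 1.0974953.
CNY growth factor: (1 + 0.0737)^2 = 1.1528317.
So the EUR growth factor = 1.0504206.
r = 1.0504206^(1/2) − 1 = 0.024900 → 2.49%.

2.49%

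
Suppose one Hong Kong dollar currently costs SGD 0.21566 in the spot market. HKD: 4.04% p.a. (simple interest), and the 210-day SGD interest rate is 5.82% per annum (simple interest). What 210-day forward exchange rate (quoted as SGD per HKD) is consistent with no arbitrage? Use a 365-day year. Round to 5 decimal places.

0.21782

T = 210/365 years.
SGD accumulates by 1 + 0.0582×210/365 = 1.0334849.
Growth of 1 HKD over T: 1 + 0.0404×210/365 = 1.0232438.
CIP: F = S · (grow SGD)/(grow HKD) = 0.21566 × 1.0334849/1.0232438 = 0.2178184 SGD per HKD.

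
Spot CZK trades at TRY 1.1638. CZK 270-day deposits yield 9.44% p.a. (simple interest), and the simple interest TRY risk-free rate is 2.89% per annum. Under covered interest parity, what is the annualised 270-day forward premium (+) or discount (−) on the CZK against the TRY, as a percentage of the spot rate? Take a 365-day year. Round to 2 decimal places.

T = 270/365 years.
CIP forward (TRY per CZK) = 1.1638 × 1.0213781/1.0698301 = 1.1110922.
Annualised premium = (F − S)/S × (1/T) = (1.1110922 − 1.1638)/1.1638 ÷ (270/365) = -6.12%.

-6.12%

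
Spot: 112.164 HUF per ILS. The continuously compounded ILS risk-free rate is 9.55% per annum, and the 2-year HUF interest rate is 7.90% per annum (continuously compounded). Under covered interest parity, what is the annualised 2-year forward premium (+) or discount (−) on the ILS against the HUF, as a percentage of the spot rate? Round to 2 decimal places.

-1.62%

T = 2 years.
No-arbitrage forward: 112.164 × 1.1711662 / 1.2104595 = 108.522991 HUF/ILS.
(F − S)/S ÷ T = (108.522991 − 112.164)/112.164/2 = -0.016231 → -1.62%.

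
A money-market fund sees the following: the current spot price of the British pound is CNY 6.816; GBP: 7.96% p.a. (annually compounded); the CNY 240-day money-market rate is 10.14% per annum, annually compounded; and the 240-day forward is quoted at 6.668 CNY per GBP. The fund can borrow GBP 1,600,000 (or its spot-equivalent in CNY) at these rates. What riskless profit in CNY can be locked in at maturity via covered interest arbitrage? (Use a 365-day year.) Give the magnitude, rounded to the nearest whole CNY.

T = 240/365 years.
Route A — deposit GBP, sell forward: 1,600,000 × 1.0516506147 × 6.668 = CNY 11,219,850.08.
Route B — convert at spot, deposit CNY: 1,600,000 × 6.816 × 1.0655659185 = CNY 11,620,635.68.
The quoted forward undervalues GBP, so borrow GBP, convert to CNY at spot, deposit the CNY at 10.14%, and buy GBP forward at 6.668 to cover the loan.
Arbitrage profit = |11,219,850.08 − 11,620,635.68| = CNY 400,786.

CNY 400,786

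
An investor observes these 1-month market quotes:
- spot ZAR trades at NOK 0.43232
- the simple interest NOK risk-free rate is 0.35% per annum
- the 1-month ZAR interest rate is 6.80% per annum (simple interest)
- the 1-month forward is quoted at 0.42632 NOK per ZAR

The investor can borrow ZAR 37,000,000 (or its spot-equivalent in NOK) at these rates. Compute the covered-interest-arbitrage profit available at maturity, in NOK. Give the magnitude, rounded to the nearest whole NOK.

T = 1/12 years.
Keep in ZAR, deliver into the forward: 37,000,000·1.0056666667·0.42632 = NOK 15,863,225.09.
Swap to NOK now, deposit: 37,000,000·0.43232·1.0002916667 = NOK 16,000,505.45.
The quoted forward undervalues ZAR, so borrow ZAR, convert to NOK at spot, deposit the NOK at 0.35%, and buy ZAR forward at 0.42632 to cover the loan.
Arbitrage profit = |15,863,225.09 − 16,000,505.45| = NOK 137,280.

NOK 137,280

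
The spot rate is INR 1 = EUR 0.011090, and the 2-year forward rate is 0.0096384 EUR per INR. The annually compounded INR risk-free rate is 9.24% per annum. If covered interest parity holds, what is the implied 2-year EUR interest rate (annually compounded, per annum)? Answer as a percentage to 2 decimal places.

1.84%

T = 2 years.
By CIP, F/S equals the EUR-to-INR growth ratio: 0.0096384/0.01109 = 0.8691073.
INR growth factor: (1 + 0.0924)^2 = 1.1933378.
So the EUR growth factor = 1.0371386.
Annualise: 1.0371386^(1/2) − 1 = 0.018400 = 1.84%.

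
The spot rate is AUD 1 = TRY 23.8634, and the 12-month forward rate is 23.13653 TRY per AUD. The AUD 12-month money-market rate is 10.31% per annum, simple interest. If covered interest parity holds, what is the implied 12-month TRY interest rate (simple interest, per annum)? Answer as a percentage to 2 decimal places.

T = 1 year.
CIP gives F = S · g_TRY/g_AUD, so g_TRY/g_AUD = 23.13653/23.8634 = 0.9695404.
AUD growth factor: 1 + 0.1031×1 = 1.103100.
So the TRY growth factor = 1.069500.
r = (1.069500 − 1)/1 = 0.069500 → 6.95%.

6.95%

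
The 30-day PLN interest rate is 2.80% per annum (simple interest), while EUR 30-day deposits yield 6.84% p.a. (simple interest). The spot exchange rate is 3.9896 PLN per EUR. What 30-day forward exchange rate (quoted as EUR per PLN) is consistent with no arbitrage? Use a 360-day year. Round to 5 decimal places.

0.25149

T = 30/360 years.
PLN accumulates by 1 + 0.0280×30/360 = 1.0023333.
EUR accumulates by 1 + 0.0684×30/360 = 1.005700.
Forward (PLN per EUR) = 3.9896 × 1.0023333 / 1.005700 = 3.976244.
Invert for EUR per PLN: 1 / 3.976244 = 0.25149.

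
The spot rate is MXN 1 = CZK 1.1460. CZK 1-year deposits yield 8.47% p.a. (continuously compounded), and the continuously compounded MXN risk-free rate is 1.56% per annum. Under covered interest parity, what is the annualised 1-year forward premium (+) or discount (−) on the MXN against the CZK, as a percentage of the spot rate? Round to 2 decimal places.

T = 1 year.
No-arbitrage forward: 1.146 × 1.0883905 / 1.0157223 = 1.2279887 CZK/MXN.
Annualised premium = (F − S)/S × (1/T) = (1.2279887 − 1.146)/1.146 ÷ 1 = 7.15%.

+7.15%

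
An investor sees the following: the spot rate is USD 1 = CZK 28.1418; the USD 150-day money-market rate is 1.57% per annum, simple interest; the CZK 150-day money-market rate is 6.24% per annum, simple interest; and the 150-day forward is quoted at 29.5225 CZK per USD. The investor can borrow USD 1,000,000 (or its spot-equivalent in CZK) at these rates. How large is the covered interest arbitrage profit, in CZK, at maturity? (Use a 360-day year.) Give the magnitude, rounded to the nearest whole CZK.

CZK 842,140

T = 150/360 years.
Keep in USD, deliver into the forward: 1,000,000·1.0065416667·29.5225 = CZK 29,715,626.36.
Swap to CZK now, deposit: 1,000,000·28.1418·1.026000 = CZK 28,873,486.80.
The quoted forward overvalues USD, so borrow CZK, buy USD at spot, deposit the USD at 1.57%, and sell the proceeds forward at 29.5225.
The gap between the two covered legs is CZK 842,140.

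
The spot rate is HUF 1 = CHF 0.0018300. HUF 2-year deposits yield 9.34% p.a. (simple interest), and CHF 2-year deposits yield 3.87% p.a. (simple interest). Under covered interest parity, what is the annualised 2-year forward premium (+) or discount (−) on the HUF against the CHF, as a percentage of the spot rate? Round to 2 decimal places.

-4.61%

T = 2 years.
F = S · g_CHF/g_HUF = 0.00183 × 1.077400/1.186800 = 0.0016613094.
(F − S)/S ÷ T = (0.0016613094 − 0.00183)/0.00183/2 = -0.046090 → -4.61%.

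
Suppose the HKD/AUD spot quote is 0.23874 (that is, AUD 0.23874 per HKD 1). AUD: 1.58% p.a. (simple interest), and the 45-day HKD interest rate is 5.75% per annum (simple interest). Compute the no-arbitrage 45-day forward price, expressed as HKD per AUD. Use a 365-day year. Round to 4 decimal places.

T = 45/365 years.
Growth of 1 AUD over T: 1 + 0.0158×45/365 = 1.0019479.
Growth of 1 HKD over T: 1 + 0.0575×45/365 = 1.007089.
CIP: F = S · (grow AUD)/(grow HKD) = 0.23874 × 1.0019479/1.007089 = 0.2375213 AUD per HKD.
Invert for HKD per AUD: 1 / 0.2375213 = 4.2101.

4.2101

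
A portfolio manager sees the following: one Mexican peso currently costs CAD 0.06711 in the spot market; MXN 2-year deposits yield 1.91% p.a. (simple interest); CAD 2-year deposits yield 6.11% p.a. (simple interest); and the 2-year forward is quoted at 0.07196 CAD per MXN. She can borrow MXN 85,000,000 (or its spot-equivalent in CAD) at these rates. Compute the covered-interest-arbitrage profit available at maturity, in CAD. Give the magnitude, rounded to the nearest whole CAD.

T = 2 years.
Route A — deposit MXN, sell forward: 85,000,000 × 1.038200 × 0.07196 = CAD 6,350,254.12.
Route B — convert at spot, deposit CAD: 85,000,000 × 0.06711 × 1.122200 = CAD 6,401,421.57.
The quoted forward undervalues MXN, so borrow MXN, convert to CAD at spot, deposit the CAD at 6.11%, and buy MXN forward at 0.07196 to cover the loan.
Profit = 6,401,421.57 − 6,350,254.12 = CAD 51,167.

CAD 51,167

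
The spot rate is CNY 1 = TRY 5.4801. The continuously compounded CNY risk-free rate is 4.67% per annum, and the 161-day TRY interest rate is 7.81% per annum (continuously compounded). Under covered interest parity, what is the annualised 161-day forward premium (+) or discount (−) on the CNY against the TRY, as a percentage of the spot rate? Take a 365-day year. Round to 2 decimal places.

+3.16%

T = 161/365 years.
F = S · g_TRY/g_CNY = 5.4801 × 1.0350498/1.0208128 = 5.5565295.
Annualised premium = (F − S)/S × (1/T) = (5.5565295 − 5.4801)/5.4801 ÷ (161/365) = 3.16%.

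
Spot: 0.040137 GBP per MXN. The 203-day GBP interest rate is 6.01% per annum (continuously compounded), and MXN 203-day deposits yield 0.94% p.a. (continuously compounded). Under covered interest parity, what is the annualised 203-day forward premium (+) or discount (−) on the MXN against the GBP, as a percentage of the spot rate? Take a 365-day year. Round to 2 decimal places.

T = 203/365 years.
CIP forward (GBP per MXN) = 0.040137 × 1.0339904/1.0052416 = 0.041284874.
(F − S)/S ÷ T = (0.041284874 − 0.040137)/0.040137/(203/365) = 0.051422 → 5.14%.

+5.14%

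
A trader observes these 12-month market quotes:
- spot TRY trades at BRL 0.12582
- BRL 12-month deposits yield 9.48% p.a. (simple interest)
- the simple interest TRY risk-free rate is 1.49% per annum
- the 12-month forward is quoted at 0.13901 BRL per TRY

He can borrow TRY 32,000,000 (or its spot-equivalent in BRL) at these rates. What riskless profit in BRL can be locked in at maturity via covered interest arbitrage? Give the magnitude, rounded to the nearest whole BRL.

BRL 106,672

T = 1 year.
Route A — deposit TRY, sell forward: 32,000,000 × 1.014900 × 0.13901 = BRL 4,514,599.97.
Route B — convert at spot, deposit BRL: 32,000,000 × 0.12582 × 1.094800 = BRL 4,407,927.55.
The quoted forward overvalues TRY, so borrow BRL, buy TRY at spot, deposit the TRY at 1.49%, and sell the proceeds forward at 0.13901.
Arbitrage profit = |4,514,599.97 − 4,407,927.55| = BRL 106,672.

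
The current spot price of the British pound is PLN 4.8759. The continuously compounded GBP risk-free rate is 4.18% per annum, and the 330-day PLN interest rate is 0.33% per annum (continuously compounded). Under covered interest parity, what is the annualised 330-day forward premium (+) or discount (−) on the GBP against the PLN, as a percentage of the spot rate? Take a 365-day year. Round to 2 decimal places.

T = 330/365 years.
No-arbitrage forward: 4.8759 × 1.002988 / 1.038515 = 4.7090983 PLN/GBP.
(F − S)/S ÷ T = (4.7090983 − 4.8759)/4.8759/(330/365) = -0.037838 → -3.78%.

-3.78%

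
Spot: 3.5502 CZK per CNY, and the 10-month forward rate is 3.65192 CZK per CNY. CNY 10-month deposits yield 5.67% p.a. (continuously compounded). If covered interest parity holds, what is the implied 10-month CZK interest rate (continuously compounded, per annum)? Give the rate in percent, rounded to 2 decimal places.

9.06%

T = 10/12 years.
CIP gives F = S · g_CZK/g_CNY, so g_CZK/g_CNY = 3.65192/3.5502 = 1.0286519.
The CNY side grows by e^(0.0567×10/12) = 1.0483841.
That pins the CZK growth at 1.0784223.
Take logs: ln 1.0784223 / (10/12) = 0.090599, so 9.06%.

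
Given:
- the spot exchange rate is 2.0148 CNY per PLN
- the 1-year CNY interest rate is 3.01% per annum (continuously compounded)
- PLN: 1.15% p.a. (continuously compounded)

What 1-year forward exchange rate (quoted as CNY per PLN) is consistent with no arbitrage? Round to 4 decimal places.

2.0526

T = 1 year.
CNY growth factor: e^(0.0301×1) = 1.0305576.
PLN accumulates by e^(0.0115×1) = 1.0115664.
So F = 2.0148 × 1.0305576 / 1.0115664 = 2.052626 (CNY/PLN).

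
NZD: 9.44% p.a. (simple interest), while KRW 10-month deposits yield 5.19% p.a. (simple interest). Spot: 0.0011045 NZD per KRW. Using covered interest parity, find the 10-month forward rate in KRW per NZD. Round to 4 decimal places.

T = 10/12 years.
NZD accumulates by 1 + 0.0944×10/12 = 1.078666667.
Growth of 1 KRW over T: 1 + 0.0519×10/12 = 1.043250.
So F = 0.0011045 × 1.078666667 / 1.043250 = 0.00114199601 (NZD/KRW).
Invert for KRW per NZD: 1 / 0.00114199601 = 875.6598.

875.6598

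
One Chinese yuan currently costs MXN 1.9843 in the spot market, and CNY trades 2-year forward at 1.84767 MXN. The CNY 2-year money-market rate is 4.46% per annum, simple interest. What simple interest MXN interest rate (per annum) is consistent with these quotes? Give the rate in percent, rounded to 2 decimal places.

0.71%

T = 2 years.
CIP gives F = S · g_MXN/g_CNY, so g_MXN/g_CNY = 1.84767/1.9843 = 0.9311445.
The CNY side grows by 1 + 0.0446×2 = 1.089200.
That pins the MXN growth at 1.0142026.
(1.0142026 − 1)/T = 0.007101, i.e. 0.71%.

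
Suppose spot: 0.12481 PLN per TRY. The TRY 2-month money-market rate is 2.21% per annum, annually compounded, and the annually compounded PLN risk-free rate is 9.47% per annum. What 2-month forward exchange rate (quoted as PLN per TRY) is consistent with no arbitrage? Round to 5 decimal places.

0.12625

T = 2/12 years.
Growth of 1 PLN over T: (1 + 0.0947)^(2/12) = 1.0151943.
TRY accumulates by (1 + 0.0221)^(2/12) = 1.0036499.
Forward (PLN per TRY) = 0.12481 × 1.0151943 / 1.0036499 = 0.1262456.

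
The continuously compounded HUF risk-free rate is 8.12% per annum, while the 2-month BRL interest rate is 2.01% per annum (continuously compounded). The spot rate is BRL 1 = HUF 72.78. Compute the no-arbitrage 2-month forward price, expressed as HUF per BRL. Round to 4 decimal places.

T = 2/12 years.
HUF growth factor: e^(0.0812×2/12) = 1.01362532.
Growth of 1 BRL over T: e^(0.0201×2/12) = 1.00335562.
So F = 72.78 × 1.01362532 / 1.00335562 = 73.524929 (HUF/BRL).

73.5249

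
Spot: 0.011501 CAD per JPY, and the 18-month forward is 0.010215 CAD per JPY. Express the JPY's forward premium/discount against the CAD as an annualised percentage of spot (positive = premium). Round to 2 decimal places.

-7.45%

T = 18/12 years.
JPY trades forward at -11.18164% vs spot over the period.
×(1/T) gives -7.45% p.a.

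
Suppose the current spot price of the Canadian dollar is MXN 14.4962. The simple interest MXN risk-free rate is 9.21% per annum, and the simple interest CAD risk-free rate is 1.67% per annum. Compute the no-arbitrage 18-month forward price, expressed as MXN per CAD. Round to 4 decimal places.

16.0957

T = 18/12 years.
MXN accumulates by 1 + 0.0921×18/12 = 1.138150.
CAD growth factor: 1 + 0.0167×18/12 = 1.025050.
Forward (MXN per CAD) = 14.4962 × 1.138150 / 1.025050 = 16.095654.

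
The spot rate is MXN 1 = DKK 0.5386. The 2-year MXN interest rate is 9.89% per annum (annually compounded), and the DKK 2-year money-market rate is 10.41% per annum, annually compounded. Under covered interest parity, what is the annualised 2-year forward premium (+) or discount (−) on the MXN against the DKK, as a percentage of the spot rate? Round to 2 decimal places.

T = 2 years.
No-arbitrage forward: 0.5386 × 1.2190368 / 1.2075812 = 0.5437094 DKK/MXN.
(F − S)/S ÷ T = (0.5437094 − 0.5386)/0.5386/2 = 0.004743 → 0.47%.

+0.47%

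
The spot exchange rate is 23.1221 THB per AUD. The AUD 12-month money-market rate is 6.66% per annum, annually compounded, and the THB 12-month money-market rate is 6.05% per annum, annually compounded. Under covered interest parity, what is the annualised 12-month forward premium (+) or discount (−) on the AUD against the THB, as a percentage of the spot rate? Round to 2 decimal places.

T = 1 year.
CIP forward (THB per AUD) = 23.1221 × 1.060500/1.066600 = 22.9898622.
(F − S)/S ÷ T = (22.9898622 − 23.1221)/23.1221/1 = -0.005719 → -0.57%.

-0.57%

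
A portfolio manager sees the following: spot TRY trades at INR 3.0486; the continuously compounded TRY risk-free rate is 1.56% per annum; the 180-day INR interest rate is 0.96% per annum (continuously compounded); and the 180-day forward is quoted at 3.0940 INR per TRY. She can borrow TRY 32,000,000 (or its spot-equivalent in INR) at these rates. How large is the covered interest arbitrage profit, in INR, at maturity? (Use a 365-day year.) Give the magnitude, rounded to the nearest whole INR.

T = 180/365 years.
Keep in TRY, deliver into the forward: 32,000,000·1.007722819·3.0940 = INR 99,772,620.86.
Swap to INR now, deposit: 32,000,000·3.0486·1.0047454708 = INR 98,018,145.35.
The quoted forward overvalues TRY, so borrow INR, buy TRY at spot, deposit the TRY at 1.56%, and sell the proceeds forward at 3.0940.
The gap between the two covered legs is INR 1,754,476.

INR 1,754,476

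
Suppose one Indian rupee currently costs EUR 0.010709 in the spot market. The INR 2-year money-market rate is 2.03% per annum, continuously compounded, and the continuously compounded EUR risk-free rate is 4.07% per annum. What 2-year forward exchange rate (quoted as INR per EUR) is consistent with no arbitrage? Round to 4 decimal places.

T = 2 years.
Growth of 1 EUR over T: e^(0.0407×2) = 1.08480473.
INR growth factor: e^(0.0203×2) = 1.04143545.
Forward (EUR per INR) = 0.010709 × 1.08480473 / 1.04143545 = 0.011154963.
Invert for INR per EUR: 1 / 0.011154963 = 89.6462.

89.6462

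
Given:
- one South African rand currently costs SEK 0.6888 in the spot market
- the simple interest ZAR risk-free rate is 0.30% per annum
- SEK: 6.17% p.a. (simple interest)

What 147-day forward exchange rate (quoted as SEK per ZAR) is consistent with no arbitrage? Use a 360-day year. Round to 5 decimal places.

0.70529

T = 147/360 years.
SEK growth factor: 1 + 0.0617×147/360 = 1.0251942.
ZAR accumulates by 1 + 0.0030×147/360 = 1.001225.
So F = 0.6888 × 1.0251942 / 1.001225 = 0.7052898 (SEK/ZAR).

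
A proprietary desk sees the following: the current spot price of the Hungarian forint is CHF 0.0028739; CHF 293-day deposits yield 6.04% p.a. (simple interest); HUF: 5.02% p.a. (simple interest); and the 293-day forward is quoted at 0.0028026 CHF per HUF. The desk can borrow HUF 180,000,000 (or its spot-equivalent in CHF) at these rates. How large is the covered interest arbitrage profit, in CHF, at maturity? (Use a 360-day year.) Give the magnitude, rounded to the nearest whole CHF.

T = 293/360 years.
Invest the HUF and cover forward: 180,000,000 × 1.04085722 × 0.0028026 = CHF 525,079.16.
Convert at spot and invest in CHF: 180,000,000 × 0.0028739 × 1.04915889 = CHF 542,731.99.
The quoted forward undervalues HUF, so borrow HUF, convert to CHF at spot, deposit the CHF at 6.04%, and buy HUF forward at 0.0028026 to cover the loan.
The gap between the two covered legs is CHF 17,653.

CHF 17,653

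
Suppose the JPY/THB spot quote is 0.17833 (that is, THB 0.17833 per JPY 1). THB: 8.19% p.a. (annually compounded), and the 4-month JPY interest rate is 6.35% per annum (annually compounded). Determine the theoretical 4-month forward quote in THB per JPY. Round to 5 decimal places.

T = 4/12 years.
THB growth factor: (1 + 0.0819)^(4/12) = 1.0265869.
JPY growth factor: (1 + 0.0635)^(4/12) = 1.0207338.
So F = 0.17833 × 1.0265869 / 1.0207338 = 0.1793526 (THB/JPY).

0.17935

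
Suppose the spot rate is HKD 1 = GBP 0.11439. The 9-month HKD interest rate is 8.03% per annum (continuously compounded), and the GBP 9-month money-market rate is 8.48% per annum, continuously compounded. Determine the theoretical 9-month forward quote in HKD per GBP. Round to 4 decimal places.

8.7126

T = 9/12 years.
GBP growth factor: e^(0.0848×9/12) = 1.065666.
HKD growth factor: e^(0.0803×9/12) = 1.0620755.
So F = 0.11439 × 1.065666 / 1.0620755 = 0.1147767 (GBP/HKD).
Invert for HKD per GBP: 1 / 0.1147767 = 8.7126.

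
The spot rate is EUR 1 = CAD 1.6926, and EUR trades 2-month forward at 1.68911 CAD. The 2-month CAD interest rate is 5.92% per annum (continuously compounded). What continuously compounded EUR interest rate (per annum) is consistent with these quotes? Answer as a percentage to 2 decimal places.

7.16%

T = 2/12 years.
CIP gives F = S · g_CAD/g_EUR, so g_CAD/g_EUR = 1.68911/1.6926 = 0.9979381.
CAD growth factor: e^(0.0592×2/12) = 1.0099155.
That pins the EUR growth at 1.0120021.
r = ln(1.0120021)/(2/12) = 0.071584 → 7.16%.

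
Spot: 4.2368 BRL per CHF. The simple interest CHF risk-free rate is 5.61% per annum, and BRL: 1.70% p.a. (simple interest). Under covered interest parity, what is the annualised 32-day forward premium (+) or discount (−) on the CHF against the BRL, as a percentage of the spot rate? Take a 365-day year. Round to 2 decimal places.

-3.89%

T = 32/365 years.
F = S · g_BRL/g_CHF = 4.2368 × 1.0014904/1.0049184 = 4.2223473.
Annualised premium = (F − S)/S × (1/T) = (4.2223473 − 4.2368)/4.2368 ÷ (32/365) = -3.89%.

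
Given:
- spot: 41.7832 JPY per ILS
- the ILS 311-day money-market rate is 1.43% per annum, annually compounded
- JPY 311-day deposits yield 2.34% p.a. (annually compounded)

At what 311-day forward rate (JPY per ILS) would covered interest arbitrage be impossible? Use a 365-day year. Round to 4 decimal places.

T = 311/365 years.
JPY accumulates by (1 + 0.0234)^(311/365) = 1.01990388.
Growth of 1 ILS over T: (1 + 0.0143)^(311/365) = 1.01217156.
Forward (JPY per ILS) = 41.7832 × 1.01990388 / 1.01217156 = 42.102396.

42.1024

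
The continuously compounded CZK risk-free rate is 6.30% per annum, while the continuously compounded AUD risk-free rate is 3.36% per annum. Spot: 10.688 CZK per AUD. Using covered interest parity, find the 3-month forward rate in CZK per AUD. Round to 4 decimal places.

T = 3/12 years.
CZK accumulates by e^(0.0630×3/12) = 1.01587468.
AUD growth factor: e^(0.0336×3/12) = 1.00843538.
Forward (CZK per AUD) = 10.688 × 1.01587468 / 1.00843538 = 10.766846.

10.7668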